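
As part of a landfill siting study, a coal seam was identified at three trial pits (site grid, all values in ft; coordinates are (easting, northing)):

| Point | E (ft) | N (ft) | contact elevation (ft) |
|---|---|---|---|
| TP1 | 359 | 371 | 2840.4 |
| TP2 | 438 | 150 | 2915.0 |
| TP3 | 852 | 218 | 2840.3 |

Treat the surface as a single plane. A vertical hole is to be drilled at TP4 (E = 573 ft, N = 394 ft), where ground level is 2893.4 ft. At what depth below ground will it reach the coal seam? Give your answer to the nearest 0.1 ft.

87.0 ft

Let the plane be z = a·E + b·N + c.
TP2−TP1: 79a − 221b = 74.6;  TP3−TP1: 493a − 153b = −0.1.
Solving gives a = −0.11806, b = −0.37976.
Then c = 2840.4 − a·359 − b·371 = 3023.67.
At (573, 394): z_contact = −67.65 − 149.62 + 3023.67 = 2806.40 ft.
Depth below ground = 2893.4 − 2806.40 = 87.0 ft.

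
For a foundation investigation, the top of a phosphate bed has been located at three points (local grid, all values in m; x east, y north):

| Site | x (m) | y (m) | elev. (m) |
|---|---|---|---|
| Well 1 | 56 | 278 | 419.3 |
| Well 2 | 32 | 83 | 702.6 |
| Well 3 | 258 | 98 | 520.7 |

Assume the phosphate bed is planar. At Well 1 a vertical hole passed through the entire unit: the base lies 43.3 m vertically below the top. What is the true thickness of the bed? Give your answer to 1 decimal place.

23.6 m

Two edge vectors: Well 1→Well 2 = (-24, -195, 283.3), Well 1→Well 3 = (202, -180, 101.4).
Normal n = (Well 1→Well 2) × (Well 1→Well 3) = (31221, 59660.2, 43710).
So ∂z/∂x = −n_x/n_z = −0.71428 and ∂z/∂y = −n_y/n_z = −1.36491.
|∇z| = √(a²+b²) = 1.54051, so dip δ = arctan(1.54051) = 57.01°.
True thickness = vertical thickness × cos δ = 43.3 × cos 57.01° = 23.6 m.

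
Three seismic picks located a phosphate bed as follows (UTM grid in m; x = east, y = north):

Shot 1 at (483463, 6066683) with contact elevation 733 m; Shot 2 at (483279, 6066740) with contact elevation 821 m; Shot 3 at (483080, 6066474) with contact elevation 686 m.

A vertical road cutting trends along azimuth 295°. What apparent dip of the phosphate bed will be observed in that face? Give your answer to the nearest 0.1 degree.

28.1°

Let the plane be z = a·x + b·y + c.
Shot 2−Shot 1: −184a + 57b = 88;  Shot 3−Shot 1: −383a − 209b = −47.
Solving gives a = −0.26064, b = 0.70251.
Unit vector along 295° is (sin 295°, cos 295°) = (-0.9063, 0.4226).
Slope in that direction = a·(-0.9063) + b·(0.4226) = 0.53311.
Apparent dip = arctan|0.53311| = 28.1° (true dip is 36.8°, so apparent ≤ true as expected).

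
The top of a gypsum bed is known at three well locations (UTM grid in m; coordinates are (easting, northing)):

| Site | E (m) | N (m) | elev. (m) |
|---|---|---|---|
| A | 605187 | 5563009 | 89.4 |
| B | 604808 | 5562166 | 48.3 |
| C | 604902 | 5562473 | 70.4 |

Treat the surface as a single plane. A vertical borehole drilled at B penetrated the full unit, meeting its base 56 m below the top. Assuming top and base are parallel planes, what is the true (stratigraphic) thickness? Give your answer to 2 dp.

54.89 m

Two edge vectors: A→B = (-379, -843, -41.1), A→C = (-285, -536, -19).
Normal n = (A→B) × (A→C) = (-6012.6, 4512.5, -37111).
So ∂z/∂E = −n_x/n_z = −0.16202 and ∂z/∂N = −n_y/n_z = 0.12159.
|∇z| = √(a²+b²) = 0.20257, so dip δ = arctan(0.20257) = 11.45°.
True thickness = vertical thickness × cos δ = 56 × cos 11.45° = 54.89 m.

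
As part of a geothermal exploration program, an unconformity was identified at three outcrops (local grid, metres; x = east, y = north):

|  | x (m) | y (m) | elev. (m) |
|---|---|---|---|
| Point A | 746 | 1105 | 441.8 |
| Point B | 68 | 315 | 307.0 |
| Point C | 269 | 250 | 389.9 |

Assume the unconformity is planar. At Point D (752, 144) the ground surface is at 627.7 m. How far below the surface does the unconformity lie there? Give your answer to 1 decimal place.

45.8 m

Let the plane be z = a·x + b·y + c.
Point B−Point A: −678a − 790b = −134.8;  Point C−Point A: −477a − 855b = −51.9.
Solving gives a = 0.366031, b = −0.143505.
Then c = 441.8 − a·746 − b·1105 = 327.31.
At (752, 144): z_contact = 275.26 − 20.66 + 327.31 = 581.90 m.
Depth below ground = 627.7 − 581.90 = 45.8 m.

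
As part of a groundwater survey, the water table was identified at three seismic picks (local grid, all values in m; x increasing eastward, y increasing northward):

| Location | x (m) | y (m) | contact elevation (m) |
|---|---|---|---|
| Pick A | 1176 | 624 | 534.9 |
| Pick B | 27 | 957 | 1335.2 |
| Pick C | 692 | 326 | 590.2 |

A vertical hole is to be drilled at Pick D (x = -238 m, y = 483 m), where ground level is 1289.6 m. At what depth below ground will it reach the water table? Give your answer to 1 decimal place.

124.0 m

Two edge vectors: Pick A→Pick B = (-1149, 333, 800.3), Pick A→Pick C = (-484, -298, 55.3).
Normal n = (Pick A→Pick B) × (Pick A→Pick C) = (256904.3, -323805.5, 503574).
So ∂z/∂x = −n_x/n_z = −0.510162 and ∂z/∂y = −n_y/n_z = 0.643015.
Intercept c from Pick A: 534.9 + 599.95 − 401.24 = 733.61.
At (-238, 483): z_contact = 121.42 + 310.58 + 733.61 = 1165.60 m.
Depth below ground = 1289.6 − 1165.60 = 124.0 m.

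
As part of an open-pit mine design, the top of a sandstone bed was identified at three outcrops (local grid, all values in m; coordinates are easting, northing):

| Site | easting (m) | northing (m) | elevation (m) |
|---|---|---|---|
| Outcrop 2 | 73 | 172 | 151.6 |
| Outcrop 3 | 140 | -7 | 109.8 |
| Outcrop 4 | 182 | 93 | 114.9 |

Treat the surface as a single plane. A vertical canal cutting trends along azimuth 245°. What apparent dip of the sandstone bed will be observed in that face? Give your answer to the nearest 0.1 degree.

8.3°

Two edge vectors: Outcrop 2→Outcrop 3 = (67, -179, -41.8), Outcrop 2→Outcrop 4 = (109, -79, -36.7).
Normal n = (Outcrop 2→Outcrop 3) × (Outcrop 2→Outcrop 4) = (3267.1, -2097.3, 14218).
So ∂z/∂easting = −n_x/n_z = −0.22979 and ∂z/∂northing = −n_y/n_z = 0.14751.
Unit vector along 245° is (sin 245°, cos 245°) = (-0.9063, -0.4226).
Slope in that direction = a·(-0.9063) + b·(-0.4226) = 0.14592.
Apparent dip = arctan|0.14592| = 8.3° (true dip is 15.3°, so apparent ≤ true as expected).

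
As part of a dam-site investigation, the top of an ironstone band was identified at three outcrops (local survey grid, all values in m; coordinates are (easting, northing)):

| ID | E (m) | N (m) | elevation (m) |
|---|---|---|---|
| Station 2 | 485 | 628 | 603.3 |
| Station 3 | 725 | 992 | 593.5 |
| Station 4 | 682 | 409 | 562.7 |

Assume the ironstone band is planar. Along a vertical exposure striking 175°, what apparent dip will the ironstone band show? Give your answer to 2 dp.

4.26°

Two edge vectors: Station 2→Station 3 = (240, 364, -9.8), Station 2→Station 4 = (197, -219, -40.6).
Normal n = (Station 2→Station 3) × (Station 2→Station 4) = (-16924.6, 7813.4, -124268).
So ∂z/∂E = −n_x/n_z = −0.13619 and ∂z/∂N = −n_y/n_z = 0.06288.
Unit vector along 175° is (sin 175°, cos 175°) = (0.0872, -0.9962).
Slope in that direction = a·(0.0872) + b·(-0.9962) = −0.07451.
Apparent dip = arctan|0.07451| = 4.26° (true dip is 8.5°, so apparent ≤ true as expected).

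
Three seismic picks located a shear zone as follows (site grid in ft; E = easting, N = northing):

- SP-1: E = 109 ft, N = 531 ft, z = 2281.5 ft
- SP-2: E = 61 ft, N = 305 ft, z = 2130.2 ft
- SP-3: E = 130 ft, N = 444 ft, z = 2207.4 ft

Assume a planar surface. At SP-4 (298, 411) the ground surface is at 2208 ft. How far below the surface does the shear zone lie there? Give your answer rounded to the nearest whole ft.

Let the plane be z = a·E + b·N + c.
SP-2−SP-1: −48a − 226b = −151.3;  SP-3−SP-1: 21a − 87b = −74.1.
Solving gives a = −0.40165, b = 0.75477.
Then c = 2281.5 − a·109 − b·531 = 1924.49.
At (298, 411): z_contact = −119.7 + 310.2 + 1924.49 = 2115.0 ft.
Depth below ground = 2208 − 2115.0 = 93 ft.

93 ft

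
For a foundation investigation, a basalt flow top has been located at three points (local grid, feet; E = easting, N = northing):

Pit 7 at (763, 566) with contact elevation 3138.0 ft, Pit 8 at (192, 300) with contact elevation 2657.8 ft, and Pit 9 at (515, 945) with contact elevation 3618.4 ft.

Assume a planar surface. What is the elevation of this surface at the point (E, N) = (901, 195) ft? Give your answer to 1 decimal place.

Let the plane be z = a·E + b·N + c.
Pit 8−Pit 7: −571a − 266b = −480.2;  Pit 9−Pit 7: −248a + 379b = 480.4.
Solving gives a = 0.19198, b = 1.39317.
Then c = 3138 − a·763 − b·566 = 2202.99.
At (901, 195): z = 173.0 + 271.7 + 2202.99 = 2647.6 ft.

2647.6 ft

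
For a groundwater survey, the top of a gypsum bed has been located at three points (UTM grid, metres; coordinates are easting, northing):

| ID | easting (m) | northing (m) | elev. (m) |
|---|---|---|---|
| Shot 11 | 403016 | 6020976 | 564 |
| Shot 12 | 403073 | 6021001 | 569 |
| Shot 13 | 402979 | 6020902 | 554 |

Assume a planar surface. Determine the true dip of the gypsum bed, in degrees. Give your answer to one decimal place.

7.0°

Let the plane be z = a·easting + b·northing + c.
Shot 12−Shot 11: 57a + 25b = 5;  Shot 13−Shot 11: −37a − 74b = −10.
Solving gives a = 0.03644, b = 0.11691.
Gradient magnitude |∇z| = √(a² + b²) = √(0.00133 + 0.01367) = 0.12246.
True dip = arctan(0.12246) = 7.0°, dipping toward SSW (azimuth ≈ 197°).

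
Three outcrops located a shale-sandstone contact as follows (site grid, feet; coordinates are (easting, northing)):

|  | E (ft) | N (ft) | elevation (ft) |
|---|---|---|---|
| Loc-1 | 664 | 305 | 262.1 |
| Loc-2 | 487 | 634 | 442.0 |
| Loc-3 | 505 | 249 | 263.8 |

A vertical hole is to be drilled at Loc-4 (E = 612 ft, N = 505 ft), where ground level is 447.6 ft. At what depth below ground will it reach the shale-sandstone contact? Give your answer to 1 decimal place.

Let the plane be z = a·E + b·N + c.
Loc-2−Loc-1: −177a + 329b = 179.9;  Loc-3−Loc-1: −159a − 56b = 1.7.
Solving gives a = −0.17090, b = 0.45487.
Then c = 262.1 − a·664 − b·305 = 236.84.
At (612, 505): z_contact = −104.59 + 229.71 + 236.84 = 361.96 ft.
Depth below ground = 447.6 − 361.96 = 85.6 ft.

85.6 ft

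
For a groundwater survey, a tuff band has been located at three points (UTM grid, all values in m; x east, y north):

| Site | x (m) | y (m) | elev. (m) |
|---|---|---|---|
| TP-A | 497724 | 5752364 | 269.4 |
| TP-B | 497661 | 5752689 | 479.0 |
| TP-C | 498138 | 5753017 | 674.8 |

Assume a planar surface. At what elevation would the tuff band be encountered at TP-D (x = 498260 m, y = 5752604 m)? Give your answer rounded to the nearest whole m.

407 m

Let the plane be z = a·x + b·y + c.
TP-B−TP-A: −63a + 325b = 209.6;  TP-C−TP-A: 414a + 653b = 405.4.
Solving gives a = −0.02910712, b = 0.63928077.
Then c = 269.4 − a·497724 − b·5752364 = −3662619.00.
At (498260, 5752604): z = −14502.9 + 3677529.1 − 3662619.00 = 407.2 m.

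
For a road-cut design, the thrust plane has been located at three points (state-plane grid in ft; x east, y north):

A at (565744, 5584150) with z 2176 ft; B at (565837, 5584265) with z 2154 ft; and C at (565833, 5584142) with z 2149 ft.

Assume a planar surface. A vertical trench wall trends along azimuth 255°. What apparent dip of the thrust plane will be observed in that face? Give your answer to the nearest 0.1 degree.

Two edge vectors: A→B = (93, 115, -22), A→C = (89, -8, -27).
Normal n = (A→B) × (A→C) = (-3281, 553, -10979).
So ∂z/∂x = −n_x/n_z = −0.29884 and ∂z/∂y = −n_y/n_z = 0.05037.
Unit vector along 255° is (sin 255°, cos 255°) = (-0.9659, -0.2588).
Slope in that direction = a·(-0.9659) + b·(-0.2588) = 0.27562.
Apparent dip = arctan|0.27562| = 15.4° (true dip is 16.9°, so apparent ≤ true as expected).

15.4°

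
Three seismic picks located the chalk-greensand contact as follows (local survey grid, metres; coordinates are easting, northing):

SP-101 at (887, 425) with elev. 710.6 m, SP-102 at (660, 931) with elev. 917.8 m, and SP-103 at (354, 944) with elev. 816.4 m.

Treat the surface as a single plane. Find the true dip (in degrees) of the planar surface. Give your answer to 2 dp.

Let the plane be z = a·easting + b·northing + c.
SP-102−SP-101: −227a + 506b = 207.2;  SP-103−SP-101: −533a + 519b = 105.8.
Solving gives a = 0.35555, b = 0.56899.
Gradient magnitude |∇z| = √(a² + b²) = √(0.12641 + 0.32375) = 0.67094.
True dip = arctan(0.67094) = 33.86°, dipping toward SSW (azimuth ≈ 212°).

33.86°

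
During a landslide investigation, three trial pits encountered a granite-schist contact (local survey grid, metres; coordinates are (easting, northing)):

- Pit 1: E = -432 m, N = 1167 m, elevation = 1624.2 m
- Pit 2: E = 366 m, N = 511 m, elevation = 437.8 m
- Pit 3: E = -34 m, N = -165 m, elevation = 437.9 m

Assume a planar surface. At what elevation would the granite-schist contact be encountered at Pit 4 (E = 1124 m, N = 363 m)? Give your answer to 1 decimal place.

Two edge vectors: Pit 1→Pit 2 = (798, -656, -1186.4), Pit 1→Pit 3 = (398, -1332, -1186.3).
Normal n = (Pit 1→Pit 2) × (Pit 1→Pit 3) = (-802072, 474480.2, -801848).
So ∂z/∂E = −n_x/n_z = −1.000279 and ∂z/∂N = −n_y/n_z = 0.591733.
Intercept c from Pit 1: 1624.2 − 432.12 − 690.55 = 501.53.
At (1124, 363): z = −1124.3 + 214.8 + 501.53 = -408.0 m.

-408.0 m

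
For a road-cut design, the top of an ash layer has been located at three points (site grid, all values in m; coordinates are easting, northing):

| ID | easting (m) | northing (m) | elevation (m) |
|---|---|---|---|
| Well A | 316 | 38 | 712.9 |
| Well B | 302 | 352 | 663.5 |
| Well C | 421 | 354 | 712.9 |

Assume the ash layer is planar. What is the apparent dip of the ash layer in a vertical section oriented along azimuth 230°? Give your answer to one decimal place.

Let the plane be z = a·easting + b·northing + c.
Well B−Well A: −14a + 314b = −49.4;  Well C−Well A: 105a + 316b = 0.
Solving gives a = 0.41746, b = −0.13871.
Unit vector along 230° is (sin 230°, cos 230°) = (-0.7660, -0.6428).
Slope in that direction = a·(-0.7660) + b·(-0.6428) = −0.23063.
Apparent dip = arctan|0.23063| = 13.0° (true dip is 23.7°, so apparent ≤ true as expected).

13.0°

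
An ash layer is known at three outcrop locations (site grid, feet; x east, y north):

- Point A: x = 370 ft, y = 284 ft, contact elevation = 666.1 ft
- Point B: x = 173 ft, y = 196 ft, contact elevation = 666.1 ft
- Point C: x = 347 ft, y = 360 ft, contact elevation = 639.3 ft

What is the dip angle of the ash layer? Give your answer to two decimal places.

18.79°

Two edge vectors: Point A→Point B = (-197, -88, 0), Point A→Point C = (-23, 76, -26.8).
Normal n = (Point A→Point B) × (Point A→Point C) = (2358.4, -5279.6, -16996).
So ∂z/∂x = −n_x/n_z = 0.13876 and ∂z/∂y = −n_y/n_z = −0.31064.
Gradient magnitude |∇z| = √(a² + b²) = √(0.01925 + 0.09650) = 0.34022.
True dip = arctan(0.34022) = 18.79°, dipping toward NNW (azimuth ≈ 336°).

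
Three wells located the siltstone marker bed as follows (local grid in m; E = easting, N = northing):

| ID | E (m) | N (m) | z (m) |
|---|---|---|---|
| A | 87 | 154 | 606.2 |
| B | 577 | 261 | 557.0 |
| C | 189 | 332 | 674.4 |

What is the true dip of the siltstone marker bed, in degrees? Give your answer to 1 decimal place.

Let the plane be z = a·E + b·N + c.
B−A: 490a + 107b = −49.2;  C−A: 102a + 178b = 68.2.
Solving gives a = −0.21040, b = 0.50371.
Gradient magnitude |∇z| = √(a² + b²) = √(0.04427 + 0.25373) = 0.54589.
True dip = arctan(0.54589) = 28.6°, dipping toward SSE (azimuth ≈ 157°).

28.6°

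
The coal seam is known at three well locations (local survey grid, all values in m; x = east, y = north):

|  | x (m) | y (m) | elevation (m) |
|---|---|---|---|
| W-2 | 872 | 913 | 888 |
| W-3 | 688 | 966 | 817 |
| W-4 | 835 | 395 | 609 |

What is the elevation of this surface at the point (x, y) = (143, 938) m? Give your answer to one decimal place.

Let the plane be z = a·x + b·y + c.
W-3−W-2: −184a + 53b = −71;  W-4−W-2: −37a − 518b = −279.
Solving gives a = 0.53011, b = 0.50075.
Then c = 888 − a·872 − b·913 = −31.43.
At (143, 938): z = 75.8 + 469.7 − 31.43 = 514.1 m.

514.1 m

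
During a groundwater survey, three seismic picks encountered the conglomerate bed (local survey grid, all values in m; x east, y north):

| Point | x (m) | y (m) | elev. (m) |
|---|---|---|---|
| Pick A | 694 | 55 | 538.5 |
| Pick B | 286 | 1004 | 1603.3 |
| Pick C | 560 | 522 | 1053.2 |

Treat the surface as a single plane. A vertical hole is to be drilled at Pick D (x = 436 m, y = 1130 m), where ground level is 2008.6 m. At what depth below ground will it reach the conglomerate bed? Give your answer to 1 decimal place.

292.3 m

Let the plane be z = a·x + b·y + c.
Pick B−Pick A: −408a + 949b = 1064.8;  Pick C−Pick A: −134a + 467b = 514.7.
Solving gives a = −0.139045, b = 1.062244.
Then c = 538.5 − a·694 − b·55 = 576.57.
At (436, 1130): z_contact = −60.62 + 1200.34 + 576.57 = 1716.29 m.
Depth below ground = 2008.6 − 1716.29 = 292.3 m.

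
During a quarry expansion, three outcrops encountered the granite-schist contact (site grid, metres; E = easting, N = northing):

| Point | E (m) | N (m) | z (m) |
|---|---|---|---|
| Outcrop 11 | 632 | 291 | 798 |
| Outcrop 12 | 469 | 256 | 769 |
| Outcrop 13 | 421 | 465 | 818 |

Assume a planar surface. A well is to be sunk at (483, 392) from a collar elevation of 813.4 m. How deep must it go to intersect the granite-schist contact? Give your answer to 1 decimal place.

7.0 m

Two edge vectors: Outcrop 11→Outcrop 12 = (-163, -35, -29), Outcrop 11→Outcrop 13 = (-211, 174, 20).
Normal n = (Outcrop 11→Outcrop 12) × (Outcrop 11→Outcrop 13) = (4346, 9379, -35747).
So ∂z/∂E = −n_x/n_z = 0.12158 and ∂z/∂N = −n_y/n_z = 0.26237.
Intercept c from Outcrop 11: 798 − 76.84 − 76.35 = 644.81.
At (483, 392): z_contact = 58.72 + 102.85 + 644.81 = 806.38 m.
Depth below ground = 813.4 − 806.38 = 7.0 m.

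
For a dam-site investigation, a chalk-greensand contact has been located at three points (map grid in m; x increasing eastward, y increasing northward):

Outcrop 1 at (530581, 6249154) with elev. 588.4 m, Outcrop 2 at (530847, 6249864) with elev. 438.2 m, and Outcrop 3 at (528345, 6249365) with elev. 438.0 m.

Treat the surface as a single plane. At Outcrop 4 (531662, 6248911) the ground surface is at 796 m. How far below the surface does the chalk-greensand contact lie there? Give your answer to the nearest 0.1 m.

102.6 m

Let the plane be z = a·x + b·y + c.
Outcrop 2−Outcrop 1: 266a + 710b = −150.2;  Outcrop 3−Outcrop 1: −2236a + 211b = −150.4.
Solving gives a = 0.045685003, b = −0.228665086.
Then c = 588.4 − a·530581 − b·6249154 = 1405312.14.
At (531662, 6248911): z_contact = 24288.98 − 1428907.77 + 1405312.14 = 693.35 m.
Depth below ground = 796 − 693.35 = 102.6 m.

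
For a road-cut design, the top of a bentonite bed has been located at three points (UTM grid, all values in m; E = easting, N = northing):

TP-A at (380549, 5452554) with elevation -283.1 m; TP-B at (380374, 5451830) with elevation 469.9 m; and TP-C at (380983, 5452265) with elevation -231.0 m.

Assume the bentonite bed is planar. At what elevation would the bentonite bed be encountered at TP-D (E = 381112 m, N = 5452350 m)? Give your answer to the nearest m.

-373 m

Let the plane be z = a·E + b·N + c.
TP-B−TP-A: −175a − 724b = 753;  TP-C−TP-A: 434a − 289b = 52.1.
Solving gives a = −0.49314978, b = −0.92085468.
Then c = -283.1 − a·380549 − b·5452554 = 5208394.43.
At (381112, 5452350): z = −187945.3 − 5020822.0 + 5208394.43 = -372.9 m.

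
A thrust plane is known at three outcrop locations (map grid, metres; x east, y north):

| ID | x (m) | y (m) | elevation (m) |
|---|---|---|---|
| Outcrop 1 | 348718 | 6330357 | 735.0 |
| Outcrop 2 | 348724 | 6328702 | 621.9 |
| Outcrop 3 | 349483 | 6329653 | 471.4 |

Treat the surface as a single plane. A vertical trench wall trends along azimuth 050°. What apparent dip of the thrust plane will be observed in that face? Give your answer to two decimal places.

Let the plane be z = a·x + b·y + c.
Outcrop 2−Outcrop 1: 6a − 1655b = −113.1;  Outcrop 3−Outcrop 1: 765a − 704b = −263.6.
Solving gives a = −0.28263, b = 0.06731.
Unit vector along 050° is (sin 50°, cos 50°) = (0.7660, 0.6428).
Slope in that direction = a·(0.7660) + b·(0.6428) = −0.17324.
Apparent dip = arctan|0.17324| = 9.83° (true dip is 16.2°, so apparent ≤ true as expected).

9.83°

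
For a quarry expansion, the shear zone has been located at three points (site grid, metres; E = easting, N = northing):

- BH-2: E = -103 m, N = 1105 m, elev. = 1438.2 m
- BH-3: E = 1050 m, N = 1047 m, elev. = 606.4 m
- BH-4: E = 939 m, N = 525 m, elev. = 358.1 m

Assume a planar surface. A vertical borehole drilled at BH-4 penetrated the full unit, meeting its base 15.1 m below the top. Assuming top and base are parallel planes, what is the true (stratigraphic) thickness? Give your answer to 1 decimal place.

Two edge vectors: BH-2→BH-3 = (1153, -58, -831.8), BH-2→BH-4 = (1042, -580, -1080.1).
Normal n = (BH-2→BH-3) × (BH-2→BH-4) = (-419798.2, 378619.7, -608304).
So ∂z/∂E = −n_x/n_z = −0.69011 and ∂z/∂N = −n_y/n_z = 0.62242.
|∇z| = √(a²+b²) = 0.92933, so dip δ = arctan(0.92933) = 42.90°.
True thickness = vertical thickness × cos δ = 15.1 × cos 42.90° = 11.1 m.

11.1 m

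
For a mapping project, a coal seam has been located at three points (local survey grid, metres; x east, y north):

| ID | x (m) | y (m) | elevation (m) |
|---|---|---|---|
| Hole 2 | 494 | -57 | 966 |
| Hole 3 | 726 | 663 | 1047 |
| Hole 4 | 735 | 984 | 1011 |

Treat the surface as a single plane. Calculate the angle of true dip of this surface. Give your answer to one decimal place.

Two edge vectors: Hole 2→Hole 3 = (232, 720, 81), Hole 2→Hole 4 = (241, 1041, 45).
Normal n = (Hole 2→Hole 3) × (Hole 2→Hole 4) = (-51921, 9081, 67992).
So ∂z/∂x = −n_x/n_z = 0.76363 and ∂z/∂y = −n_y/n_z = −0.13356.
Gradient magnitude |∇z| = √(a² + b²) = √(0.58314 + 0.01784) = 0.77523.
True dip = arctan(0.77523) = 37.8°, dipping toward W (azimuth ≈ 280°).

37.8°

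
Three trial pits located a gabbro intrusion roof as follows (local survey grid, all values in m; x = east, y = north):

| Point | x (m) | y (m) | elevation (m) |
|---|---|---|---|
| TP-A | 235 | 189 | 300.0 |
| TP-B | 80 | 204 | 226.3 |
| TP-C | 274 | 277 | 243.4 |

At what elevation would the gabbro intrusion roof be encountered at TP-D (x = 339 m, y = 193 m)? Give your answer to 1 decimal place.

Let the plane be z = a·x + b·y + c.
TP-B−TP-A: −155a + 15b = −73.7;  TP-C−TP-A: 39a + 88b = −56.6.
Solving gives a = 0.39625, b = −0.81879.
Then c = 300 − a·235 − b·189 = 361.63.
At (339, 193): z = 134.3 − 158.0 + 361.63 = 337.9 m.

337.9 m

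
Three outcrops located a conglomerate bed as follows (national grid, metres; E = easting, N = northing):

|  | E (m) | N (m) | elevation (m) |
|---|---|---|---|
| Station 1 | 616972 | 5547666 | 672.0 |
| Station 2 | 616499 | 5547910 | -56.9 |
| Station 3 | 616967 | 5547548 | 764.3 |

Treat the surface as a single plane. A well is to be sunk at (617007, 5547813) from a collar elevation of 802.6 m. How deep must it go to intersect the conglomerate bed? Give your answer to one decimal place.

213.6 m

Let the plane be z = a·E + b·N + c.
Station 2−Station 1: −473a + 244b = −728.9;  Station 3−Station 1: −5a − 118b = 92.3.
Solving gives a = 1.113178104, b = −0.829371954.
Then c = 672 − a·616972 − b·5547666 = 3914950.87.
At (617007, 5547813): z_contact = 686838.68 − 4601200.51 + 3914950.87 = 589.04 m.
Depth below ground = 802.6 − 589.04 = 213.6 m.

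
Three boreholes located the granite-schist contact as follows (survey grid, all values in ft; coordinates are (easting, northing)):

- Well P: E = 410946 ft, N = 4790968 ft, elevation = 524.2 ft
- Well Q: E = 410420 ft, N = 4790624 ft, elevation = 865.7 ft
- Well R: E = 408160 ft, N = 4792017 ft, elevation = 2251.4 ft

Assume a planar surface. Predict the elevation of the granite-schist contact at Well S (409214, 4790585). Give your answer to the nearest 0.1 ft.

1627.4 ft

Let the plane be z = a·E + b·N + c.
Well Q−Well P: −526a − 344b = 341.5;  Well R−Well P: −2786a + 1049b = 1727.2.
Solving gives a = −0.630656064, b = −0.028415437.
Then c = 524.2 − a·410946 − b·4790968 = 395827.24.
At (409214, 4790585): z = −258073.3 − 136126.6 + 395827.24 = 1627.4 ft.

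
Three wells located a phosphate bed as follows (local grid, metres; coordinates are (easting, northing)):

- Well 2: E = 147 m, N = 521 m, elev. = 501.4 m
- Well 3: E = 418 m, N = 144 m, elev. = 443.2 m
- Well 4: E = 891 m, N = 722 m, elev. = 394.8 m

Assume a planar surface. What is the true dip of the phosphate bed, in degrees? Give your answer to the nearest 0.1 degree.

Let the plane be z = a·E + b·N + c.
Well 3−Well 2: 271a − 377b = −58.2;  Well 4−Well 2: 744a + 201b = −106.6.
Solving gives a = −0.15490, b = 0.04303.
Gradient magnitude |∇z| = √(a² + b²) = √(0.02400 + 0.00185) = 0.16077.
True dip = arctan(0.16077) = 9.1°, dipping toward ESE (azimuth ≈ 106°).

9.1°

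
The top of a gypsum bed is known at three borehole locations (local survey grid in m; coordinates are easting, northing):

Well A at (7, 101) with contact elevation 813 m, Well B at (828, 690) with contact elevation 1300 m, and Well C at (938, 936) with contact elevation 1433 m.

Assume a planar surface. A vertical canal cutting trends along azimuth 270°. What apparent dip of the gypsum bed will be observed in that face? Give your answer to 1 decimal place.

Let the plane be z = a·easting + b·northing + c.
Well B−Well A: 821a + 589b = 487;  Well C−Well A: 931a + 835b = 620.
Solving gives a = 0.30228, b = 0.40549.
Unit vector along 270° is (sin 270°, cos 270°) = (-1.0000, -0.0000).
Slope in that direction = a·(-1.0000) + b·(-0.0000) = −0.30228.
Apparent dip = arctan|0.30228| = 16.8° (true dip is 26.8°, so apparent ≤ true as expected).

16.8°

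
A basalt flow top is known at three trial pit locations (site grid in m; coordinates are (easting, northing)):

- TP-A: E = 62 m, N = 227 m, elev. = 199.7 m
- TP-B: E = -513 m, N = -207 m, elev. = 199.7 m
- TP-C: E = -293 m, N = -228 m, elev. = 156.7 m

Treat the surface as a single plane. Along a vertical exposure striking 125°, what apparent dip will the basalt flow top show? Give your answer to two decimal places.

Let the plane be z = a·E + b·N + c.
TP-B−TP-A: −575a − 434b = 0;  TP-C−TP-A: −355a − 455b = −43.
Solving gives a = −0.17351, b = 0.22988.
Unit vector along 125° is (sin 125°, cos 125°) = (0.8192, -0.5736).
Slope in that direction = a·(0.8192) + b·(-0.5736) = −0.27399.
Apparent dip = arctan|0.27399| = 15.32° (true dip is 16.1°, so apparent ≤ true as expected).

15.32°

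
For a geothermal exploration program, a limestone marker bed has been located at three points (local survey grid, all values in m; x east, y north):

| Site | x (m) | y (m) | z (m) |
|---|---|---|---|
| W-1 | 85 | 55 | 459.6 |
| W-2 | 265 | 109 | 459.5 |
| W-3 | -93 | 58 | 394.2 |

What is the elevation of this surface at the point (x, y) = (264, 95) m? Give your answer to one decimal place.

475.4 m

Let the plane be z = a·x + b·y + c.
W-2−W-1: 180a + 54b = −0.1;  W-3−W-1: −178a + 3b = −65.4.
Solving gives a = 0.34784, b = −1.16133.
Then c = 459.6 − a·85 − b·55 = 493.91.
At (264, 95): z = 91.8 − 110.3 + 493.91 = 475.4 m.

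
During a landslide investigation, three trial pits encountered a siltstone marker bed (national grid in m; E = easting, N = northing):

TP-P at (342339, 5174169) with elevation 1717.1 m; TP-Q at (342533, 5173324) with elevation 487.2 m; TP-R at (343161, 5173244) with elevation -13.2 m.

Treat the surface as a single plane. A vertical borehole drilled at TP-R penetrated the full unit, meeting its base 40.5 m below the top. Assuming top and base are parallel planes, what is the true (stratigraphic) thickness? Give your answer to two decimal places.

22.95 m

Let the plane be z = a·E + b·N + c.
TP-Q−TP-P: 194a − 845b = −1229.9;  TP-R−TP-P: 822a − 925b = −1730.3.
Solving gives a = −0.62982, b = 1.31090.
|∇z| = √(a²+b²) = 1.45435, so dip δ = arctan(1.45435) = 55.49°.
True thickness = vertical thickness × cos δ = 40.5 × cos 55.49° = 22.95 m.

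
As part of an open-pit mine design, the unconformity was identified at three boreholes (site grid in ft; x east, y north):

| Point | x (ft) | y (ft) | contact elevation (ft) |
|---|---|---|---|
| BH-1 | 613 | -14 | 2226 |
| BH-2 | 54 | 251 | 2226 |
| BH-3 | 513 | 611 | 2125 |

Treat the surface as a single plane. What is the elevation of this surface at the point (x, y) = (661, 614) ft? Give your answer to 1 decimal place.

2112.2 ft

Two edge vectors: BH-1→BH-2 = (-559, 265, 0), BH-1→BH-3 = (-100, 625, -101).
Normal n = (BH-1→BH-2) × (BH-1→BH-3) = (-26765, -56459, -322875).
So ∂z/∂x = −n_x/n_z = −0.08290 and ∂z/∂y = −n_y/n_z = −0.17486.
Intercept c from BH-1: 2226 + 50.82 − 2.45 = 2274.37.
At (661, 614): z = −54.8 − 107.4 + 2274.37 = 2112.2 ft.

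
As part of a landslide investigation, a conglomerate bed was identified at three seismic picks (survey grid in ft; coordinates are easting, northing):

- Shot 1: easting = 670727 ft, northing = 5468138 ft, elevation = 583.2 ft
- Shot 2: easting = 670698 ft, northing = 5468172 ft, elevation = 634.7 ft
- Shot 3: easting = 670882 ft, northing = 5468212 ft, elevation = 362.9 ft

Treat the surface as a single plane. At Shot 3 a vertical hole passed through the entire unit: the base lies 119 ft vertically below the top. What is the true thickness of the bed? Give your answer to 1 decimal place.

64.8 ft

Two edge vectors: Shot 1→Shot 2 = (-29, 34, 51.5), Shot 1→Shot 3 = (155, 74, -220.3).
Normal n = (Shot 1→Shot 2) × (Shot 1→Shot 3) = (-11301.2, 1593.8, -7416).
So ∂z/∂easting = −n_x/n_z = −1.52389 and ∂z/∂northing = −n_y/n_z = 0.21491.
|∇z| = √(a²+b²) = 1.53897, so dip δ = arctan(1.53897) = 56.98°.
True thickness = vertical thickness × cos δ = 119 × cos 56.98° = 64.8 ft.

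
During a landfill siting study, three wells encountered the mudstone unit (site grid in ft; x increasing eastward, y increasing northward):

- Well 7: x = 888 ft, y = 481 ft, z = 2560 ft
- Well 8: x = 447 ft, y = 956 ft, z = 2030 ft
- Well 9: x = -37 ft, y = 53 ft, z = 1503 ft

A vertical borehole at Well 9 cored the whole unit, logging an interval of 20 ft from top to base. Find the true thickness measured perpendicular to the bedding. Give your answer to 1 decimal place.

Let the plane be z = a·x + b·y + c.
Well 8−Well 7: −441a + 475b = −530;  Well 9−Well 7: −925a − 428b = −1057.
Solving gives a = 1.16047, b = −0.03839.
|∇z| = √(a²+b²) = 1.16110, so dip δ = arctan(1.16110) = 49.26°.
True thickness = vertical thickness × cos δ = 20 × cos 49.26° = 13.1 ft.

13.1 ft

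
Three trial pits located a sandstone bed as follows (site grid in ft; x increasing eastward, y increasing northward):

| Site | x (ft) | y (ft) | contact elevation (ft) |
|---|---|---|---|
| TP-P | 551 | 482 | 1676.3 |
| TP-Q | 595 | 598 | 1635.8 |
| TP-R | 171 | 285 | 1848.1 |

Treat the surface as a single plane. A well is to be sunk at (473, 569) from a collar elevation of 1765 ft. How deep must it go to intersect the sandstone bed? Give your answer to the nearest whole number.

Two edge vectors: TP-P→TP-Q = (44, 116, -40.5), TP-P→TP-R = (-380, -197, 171.8).
Normal n = (TP-P→TP-Q) × (TP-P→TP-R) = (11950.3, 7830.8, 35412).
So ∂z/∂x = −n_x/n_z = −0.33746 and ∂z/∂y = −n_y/n_z = −0.22113.
Intercept c from TP-P: 1676.3 + 185.94 + 106.59 = 1968.83.
At (473, 569): z_contact = −159.6 − 125.8 + 1968.83 = 1683.4 ft.
Depth below ground = 1765 − 1683.4 = 82 ft.

82 ft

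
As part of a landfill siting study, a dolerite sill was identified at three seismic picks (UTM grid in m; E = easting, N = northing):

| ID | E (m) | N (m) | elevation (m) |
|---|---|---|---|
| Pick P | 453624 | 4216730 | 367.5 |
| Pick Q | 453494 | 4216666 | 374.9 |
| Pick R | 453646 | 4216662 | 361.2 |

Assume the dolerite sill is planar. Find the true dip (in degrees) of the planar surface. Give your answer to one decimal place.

6.2°

Let the plane be z = a·E + b·N + c.
Pick Q−Pick P: −130a − 64b = 7.4;  Pick R−Pick P: 22a − 68b = −6.3.
Solving gives a = −0.08845, b = 0.06403.
Gradient magnitude |∇z| = √(a² + b²) = √(0.00782 + 0.00410) = 0.10919.
True dip = arctan(0.10919) = 6.2°, dipping toward SE (azimuth ≈ 126°).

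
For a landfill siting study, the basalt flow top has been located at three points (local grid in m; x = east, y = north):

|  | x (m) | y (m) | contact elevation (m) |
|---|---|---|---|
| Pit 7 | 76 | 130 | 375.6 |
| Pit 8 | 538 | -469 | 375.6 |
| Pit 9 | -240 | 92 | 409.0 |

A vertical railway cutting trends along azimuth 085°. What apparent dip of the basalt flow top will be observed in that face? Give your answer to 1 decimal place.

Let the plane be z = a·x + b·y + c.
Pit 8−Pit 7: 462a − 599b = 0;  Pit 9−Pit 7: −316a − 38b = 33.4.
Solving gives a = −0.09673, b = −0.07460.
Unit vector along 085° is (sin 85°, cos 85°) = (0.9962, 0.0872).
Slope in that direction = a·(0.9962) + b·(0.0872) = −0.10286.
Apparent dip = arctan|0.10286| = 5.9° (true dip is 7.0°, so apparent ≤ true as expected).

5.9°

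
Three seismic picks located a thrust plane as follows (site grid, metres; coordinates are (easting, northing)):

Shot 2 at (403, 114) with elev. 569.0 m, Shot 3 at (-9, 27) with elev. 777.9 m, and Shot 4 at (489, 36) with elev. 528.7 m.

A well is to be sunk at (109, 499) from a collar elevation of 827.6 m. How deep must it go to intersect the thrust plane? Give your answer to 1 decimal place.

Let the plane be z = a·E + b·N + c.
Shot 3−Shot 2: −412a − 87b = 208.9;  Shot 4−Shot 2: 86a − 78b = −40.3.
Solving gives a = −0.49978, b = −0.03437.
Then c = 569 − a·403 − b·114 = 774.33.
At (109, 499): z_contact = −54.48 − 17.15 + 774.33 = 702.70 m.
Depth below ground = 827.6 − 702.70 = 124.9 m.

124.9 m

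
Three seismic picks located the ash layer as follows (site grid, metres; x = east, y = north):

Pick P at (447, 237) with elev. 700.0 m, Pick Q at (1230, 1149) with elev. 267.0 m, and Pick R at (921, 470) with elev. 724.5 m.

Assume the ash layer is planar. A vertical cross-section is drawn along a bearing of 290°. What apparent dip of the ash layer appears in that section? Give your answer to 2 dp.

37.62°

Two edge vectors: Pick P→Pick Q = (783, 912, -433), Pick P→Pick R = (474, 233, 24.5).
Normal n = (Pick P→Pick Q) × (Pick P→Pick R) = (123233, -224425.5, -249849).
So ∂z/∂x = −n_x/n_z = 0.49323 and ∂z/∂y = −n_y/n_z = −0.89824.
Unit vector along 290° is (sin 290°, cos 290°) = (-0.9397, 0.3420).
Slope in that direction = a·(-0.9397) + b·(0.3420) = −0.77070.
Apparent dip = arctan|0.77070| = 37.62° (true dip is 45.7°, so apparent ≤ true as expected).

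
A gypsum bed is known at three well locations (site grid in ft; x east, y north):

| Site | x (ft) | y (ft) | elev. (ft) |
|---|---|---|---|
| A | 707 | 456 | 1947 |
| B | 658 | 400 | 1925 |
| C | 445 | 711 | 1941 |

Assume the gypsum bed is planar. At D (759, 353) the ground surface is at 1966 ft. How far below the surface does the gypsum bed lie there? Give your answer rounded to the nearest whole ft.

28 ft

Let the plane be z = a·x + b·y + c.
B−A: −49a − 56b = −22;  C−A: −262a + 255b = −6.
Solving gives a = 0.21887, b = 0.20135.
Then c = 1947 − a·707 − b·456 = 1700.45.
At (759, 353): z_contact = 166.1 + 71.1 + 1700.45 = 1937.6 ft.
Depth below ground = 1966 − 1937.6 = 28 ft.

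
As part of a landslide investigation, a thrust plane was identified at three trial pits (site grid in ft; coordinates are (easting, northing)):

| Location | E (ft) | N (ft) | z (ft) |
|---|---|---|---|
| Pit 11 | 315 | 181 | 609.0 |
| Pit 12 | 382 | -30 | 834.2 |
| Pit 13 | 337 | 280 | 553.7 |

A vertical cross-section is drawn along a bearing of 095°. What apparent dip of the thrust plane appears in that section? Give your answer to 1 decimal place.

Two edge vectors: Pit 11→Pit 12 = (67, -211, 225.2), Pit 11→Pit 13 = (22, 99, -55.3).
Normal n = (Pit 11→Pit 12) × (Pit 11→Pit 13) = (-10626.5, 8659.5, 11275).
So ∂z/∂E = −n_x/n_z = 0.94248 and ∂z/∂N = −n_y/n_z = −0.76803.
Unit vector along 095° is (sin 95°, cos 95°) = (0.9962, -0.0872).
Slope in that direction = a·(0.9962) + b·(-0.0872) = 1.00583.
Apparent dip = arctan|1.00583| = 45.2° (true dip is 50.6°, so apparent ≤ true as expected).

45.2°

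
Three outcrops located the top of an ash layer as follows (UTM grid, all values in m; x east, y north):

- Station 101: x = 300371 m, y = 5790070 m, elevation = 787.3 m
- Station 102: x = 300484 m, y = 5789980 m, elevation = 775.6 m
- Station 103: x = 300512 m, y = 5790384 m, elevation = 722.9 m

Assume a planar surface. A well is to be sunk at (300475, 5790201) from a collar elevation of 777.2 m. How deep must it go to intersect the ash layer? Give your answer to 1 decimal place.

Two edge vectors: Station 101→Station 102 = (113, -90, -11.7), Station 101→Station 103 = (141, 314, -64.4).
Normal n = (Station 101→Station 102) × (Station 101→Station 103) = (9469.8, 5627.5, 48172).
So ∂z/∂x = −n_x/n_z = −0.196583077 and ∂z/∂y = −n_y/n_z = −0.116820975.
Intercept c from Station 101: 787.3 + 59047.86 + 676401.62 = 736236.78.
At (300475, 5790201): z_contact = −59068.30 − 676416.93 + 736236.78 = 751.55 m.
Depth below ground = 777.2 − 751.55 = 25.6 m.

25.6 m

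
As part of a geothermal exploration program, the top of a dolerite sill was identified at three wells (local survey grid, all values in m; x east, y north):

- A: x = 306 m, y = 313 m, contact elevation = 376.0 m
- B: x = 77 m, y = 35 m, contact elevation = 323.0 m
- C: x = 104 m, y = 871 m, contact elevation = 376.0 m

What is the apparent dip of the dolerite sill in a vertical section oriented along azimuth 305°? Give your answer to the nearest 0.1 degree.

5.6°

Two edge vectors: A→B = (-229, -278, -53), A→C = (-202, 558, 0).
Normal n = (A→B) × (A→C) = (29574, 10706, -183938).
So ∂z/∂x = −n_x/n_z = 0.16078 and ∂z/∂y = −n_y/n_z = 0.05820.
Unit vector along 305° is (sin 305°, cos 305°) = (-0.8192, 0.5736).
Slope in that direction = a·(-0.8192) + b·(0.5736) = −0.09832.
Apparent dip = arctan|0.09832| = 5.6° (true dip is 9.7°, so apparent ≤ true as expected).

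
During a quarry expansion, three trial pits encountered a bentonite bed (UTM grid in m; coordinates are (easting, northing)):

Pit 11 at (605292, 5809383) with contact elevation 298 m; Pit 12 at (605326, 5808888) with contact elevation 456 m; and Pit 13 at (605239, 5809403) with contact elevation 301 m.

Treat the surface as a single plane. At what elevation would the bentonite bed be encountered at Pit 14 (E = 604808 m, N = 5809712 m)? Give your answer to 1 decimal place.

Two edge vectors: Pit 11→Pit 12 = (34, -495, 158), Pit 11→Pit 13 = (-53, 20, 3).
Normal n = (Pit 11→Pit 12) × (Pit 11→Pit 13) = (-4645, -8476, -25555).
So ∂z/∂E = −n_x/n_z = −0.181764821 and ∂z/∂N = −n_y/n_z = −0.331676776.
Intercept c from Pit 11: 298 + 110020.79 + 1926837.42 = 2037156.21.
At (604808, 5809712): z = −109932.8 − 1926946.5 + 2037156.21 = 276.9 m.

276.9 m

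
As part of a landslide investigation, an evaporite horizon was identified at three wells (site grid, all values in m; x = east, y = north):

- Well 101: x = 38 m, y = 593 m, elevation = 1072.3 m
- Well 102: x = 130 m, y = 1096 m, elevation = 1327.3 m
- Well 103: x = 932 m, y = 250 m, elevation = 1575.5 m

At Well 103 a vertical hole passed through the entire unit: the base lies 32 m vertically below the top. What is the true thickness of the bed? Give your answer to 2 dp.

Two edge vectors: Well 101→Well 102 = (92, 503, 255), Well 101→Well 103 = (894, -343, 503.2).
Normal n = (Well 101→Well 102) × (Well 101→Well 103) = (340574.6, 181675.6, -481238).
So ∂z/∂x = −n_x/n_z = 0.70771 and ∂z/∂y = −n_y/n_z = 0.37752.
|∇z| = √(a²+b²) = 0.80210, so dip δ = arctan(0.80210) = 38.73°.
True thickness = vertical thickness × cos δ = 32 × cos 38.73° = 24.96 m.

24.96 m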